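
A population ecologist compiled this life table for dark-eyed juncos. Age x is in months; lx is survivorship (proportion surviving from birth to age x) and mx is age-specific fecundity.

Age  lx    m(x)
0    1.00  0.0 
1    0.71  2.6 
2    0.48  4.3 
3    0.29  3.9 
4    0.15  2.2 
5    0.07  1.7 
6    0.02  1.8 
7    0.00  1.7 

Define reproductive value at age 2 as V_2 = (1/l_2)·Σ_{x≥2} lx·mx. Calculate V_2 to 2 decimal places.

7.67

lx·mx for x ≥ 2: 2.064, 1.131, 0.33, 0.119, 0.036, 0 → sum = 3.68
V_2 = 3.68 / l_2 = 3.68 / 0.48 = 7.666667… → 7.67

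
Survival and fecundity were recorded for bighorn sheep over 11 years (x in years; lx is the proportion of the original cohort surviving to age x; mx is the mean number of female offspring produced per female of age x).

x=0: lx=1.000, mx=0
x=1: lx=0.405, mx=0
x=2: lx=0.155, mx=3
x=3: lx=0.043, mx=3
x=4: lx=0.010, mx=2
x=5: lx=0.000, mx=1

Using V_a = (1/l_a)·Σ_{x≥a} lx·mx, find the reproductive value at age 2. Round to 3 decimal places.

lx·mx for x ≥ 2: 0.465, 0.129, 0.02, 0 → sum = 0.614
V_2 = 0.614 / l_2 = 0.614 / 0.155 = 3.96129… → 3.961

3.961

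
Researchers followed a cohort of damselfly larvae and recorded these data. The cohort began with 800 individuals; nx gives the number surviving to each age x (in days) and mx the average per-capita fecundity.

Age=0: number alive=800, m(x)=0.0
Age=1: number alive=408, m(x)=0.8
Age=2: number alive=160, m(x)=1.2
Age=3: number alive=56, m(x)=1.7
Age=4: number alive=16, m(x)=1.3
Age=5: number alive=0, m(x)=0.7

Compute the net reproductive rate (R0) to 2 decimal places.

lx = nx/n0 = nx/800: 1, 0.51, 0.2, 0.07, 0.02, 0
lx·mx by age: 0, 0.408, 0.24, 0.119, 0.026, 0
R0 = Σ lx·mx = 0.793 → 0.79

0.79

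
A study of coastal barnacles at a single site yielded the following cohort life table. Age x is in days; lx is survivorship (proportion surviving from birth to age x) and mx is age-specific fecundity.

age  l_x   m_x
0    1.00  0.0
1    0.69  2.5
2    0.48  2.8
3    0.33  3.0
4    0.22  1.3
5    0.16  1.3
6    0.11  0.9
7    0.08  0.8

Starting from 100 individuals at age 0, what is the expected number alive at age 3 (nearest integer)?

33

Expected survivors = N0 · l_3 = 100 × 0.33 = 33 → 33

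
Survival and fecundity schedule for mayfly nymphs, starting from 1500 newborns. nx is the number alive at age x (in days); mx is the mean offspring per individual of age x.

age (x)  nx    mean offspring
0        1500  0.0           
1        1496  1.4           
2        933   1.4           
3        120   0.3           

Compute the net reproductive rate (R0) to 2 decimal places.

2.29

lx = nx/n0 = nx/1500: 1, 0.99733…, 0.622, 0.08
lx·mx by age: 0, 1.396267…, 0.8708, 0.024
R0 = Σ lx·mx = 2.291067… → 2.29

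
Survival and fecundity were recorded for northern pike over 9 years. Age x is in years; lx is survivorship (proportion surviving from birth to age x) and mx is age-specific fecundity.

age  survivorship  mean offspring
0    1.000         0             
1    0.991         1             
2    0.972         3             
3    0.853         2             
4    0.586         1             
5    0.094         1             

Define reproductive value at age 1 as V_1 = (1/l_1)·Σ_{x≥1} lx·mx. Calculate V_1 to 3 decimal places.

lx·mx for x ≥ 1: 0.991, 2.916, 1.706, 0.586, 0.094 → sum = 6.293
V_1 = 6.293 / l_1 = 6.293 / 0.991 = 6.350151… → 6.350

6.350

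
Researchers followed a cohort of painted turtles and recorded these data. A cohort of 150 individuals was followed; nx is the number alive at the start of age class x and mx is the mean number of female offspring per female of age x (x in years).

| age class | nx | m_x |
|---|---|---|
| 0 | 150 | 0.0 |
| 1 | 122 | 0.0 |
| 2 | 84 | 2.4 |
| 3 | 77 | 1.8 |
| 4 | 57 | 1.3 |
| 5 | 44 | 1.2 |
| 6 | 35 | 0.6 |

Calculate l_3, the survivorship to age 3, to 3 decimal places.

0.513

l_3 = n_3/n_0 = 77/150 = 0.513333… → 0.513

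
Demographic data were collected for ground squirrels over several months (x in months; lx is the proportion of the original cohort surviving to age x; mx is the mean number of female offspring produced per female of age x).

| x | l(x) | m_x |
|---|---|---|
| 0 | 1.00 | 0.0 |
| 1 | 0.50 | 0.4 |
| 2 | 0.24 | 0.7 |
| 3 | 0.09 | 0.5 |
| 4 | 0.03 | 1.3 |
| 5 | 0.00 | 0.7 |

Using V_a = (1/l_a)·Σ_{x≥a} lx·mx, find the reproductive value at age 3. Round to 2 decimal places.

0.93

lx·mx for x ≥ 3: 0.045, 0.039, 0 → sum = 0.084
V_3 = 0.084 / l_3 = 0.084 / 0.09 = 0.933333… → 0.93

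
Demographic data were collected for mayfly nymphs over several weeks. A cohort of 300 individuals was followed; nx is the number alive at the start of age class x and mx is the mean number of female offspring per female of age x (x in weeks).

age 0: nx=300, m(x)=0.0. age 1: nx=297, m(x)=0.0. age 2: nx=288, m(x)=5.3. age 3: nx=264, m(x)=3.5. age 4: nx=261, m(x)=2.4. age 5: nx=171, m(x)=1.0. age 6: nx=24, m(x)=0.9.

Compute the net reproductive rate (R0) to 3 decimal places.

lx = nx/n0 = nx/300: 1, 0.99, 0.96, 0.88, 0.87, 0.57, 0.08
lx·mx by age: 0, 0, 5.088, 3.08, 2.088, 0.57, 0.072
R0 = Σ lx·mx = 10.898 → 10.898

10.898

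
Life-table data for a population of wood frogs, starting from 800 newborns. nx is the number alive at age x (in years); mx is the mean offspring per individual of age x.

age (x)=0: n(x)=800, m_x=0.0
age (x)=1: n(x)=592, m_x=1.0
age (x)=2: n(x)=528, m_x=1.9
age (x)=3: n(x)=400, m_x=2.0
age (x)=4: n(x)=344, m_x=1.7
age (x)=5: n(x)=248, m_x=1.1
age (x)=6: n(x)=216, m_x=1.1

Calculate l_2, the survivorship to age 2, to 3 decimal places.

0.660

l_2 = n_2/n_0 = 528/800 = 0.66 → 0.660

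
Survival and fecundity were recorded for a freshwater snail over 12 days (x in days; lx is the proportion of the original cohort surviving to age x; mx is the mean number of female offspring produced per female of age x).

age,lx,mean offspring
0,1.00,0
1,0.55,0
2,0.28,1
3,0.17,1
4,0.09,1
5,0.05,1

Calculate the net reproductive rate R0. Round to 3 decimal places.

lx·mx by age: 0, 0, 0.28, 0.17, 0.09, 0.05
R0 = Σ lx·mx = 0.59 → 0.590

0.590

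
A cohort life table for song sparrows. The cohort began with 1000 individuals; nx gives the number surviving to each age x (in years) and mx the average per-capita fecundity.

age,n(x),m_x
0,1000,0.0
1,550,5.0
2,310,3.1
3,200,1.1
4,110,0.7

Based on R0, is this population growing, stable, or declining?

lx = nx/n0 = nx/1000: 1, 0.55, 0.31, 0.2, 0.11
R0 = Σ lx·mx = 0 + 2.75 + 0.961 + 0.22 + 0.077 = 4.008
R0 > 1, so the population is growing.

growing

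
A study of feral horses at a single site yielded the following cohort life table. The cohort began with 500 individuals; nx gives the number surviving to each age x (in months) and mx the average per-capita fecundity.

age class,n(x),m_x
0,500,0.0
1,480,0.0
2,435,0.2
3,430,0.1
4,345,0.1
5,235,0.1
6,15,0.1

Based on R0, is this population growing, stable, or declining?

lx = nx/n0 = nx/500: 1, 0.96, 0.87, 0.86, 0.69, 0.47, 0.03
R0 = Σ lx·mx = 0 + 0 + 0.174 + 0.086 + 0.069 + 0.047 + 0.003 = 0.379
R0 < 1, so the population is declining.

declining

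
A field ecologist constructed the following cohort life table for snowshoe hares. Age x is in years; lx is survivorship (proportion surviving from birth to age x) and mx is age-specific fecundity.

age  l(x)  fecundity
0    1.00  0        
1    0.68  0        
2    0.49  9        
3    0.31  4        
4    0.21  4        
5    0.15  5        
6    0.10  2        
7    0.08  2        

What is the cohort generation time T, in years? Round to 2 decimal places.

2.89

lx·mx: 0, 0, 4.41, 1.24, 0.84, 0.75, 0.2, 0.16 → R0 = 7.6
x·lx·mx: 0, 0, 8.82, 3.72, 3.36, 3.75, 1.2, 1.12 → Σ = 21.97
T = 21.97 / 7.6 = 2.890789… → 2.89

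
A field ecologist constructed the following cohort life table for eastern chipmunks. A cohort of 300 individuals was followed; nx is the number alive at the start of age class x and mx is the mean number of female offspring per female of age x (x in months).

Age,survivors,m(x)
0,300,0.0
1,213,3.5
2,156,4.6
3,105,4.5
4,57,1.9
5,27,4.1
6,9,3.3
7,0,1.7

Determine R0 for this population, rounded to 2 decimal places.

7.28

lx = nx/n0 = nx/300: 1, 0.71, 0.52, 0.35, 0.19, 0.09, 0.03, 0
lx·mx by age: 0, 2.485, 2.392, 1.575, 0.361, 0.369, 0.099, 0
R0 = Σ lx·mx = 7.281 → 7.28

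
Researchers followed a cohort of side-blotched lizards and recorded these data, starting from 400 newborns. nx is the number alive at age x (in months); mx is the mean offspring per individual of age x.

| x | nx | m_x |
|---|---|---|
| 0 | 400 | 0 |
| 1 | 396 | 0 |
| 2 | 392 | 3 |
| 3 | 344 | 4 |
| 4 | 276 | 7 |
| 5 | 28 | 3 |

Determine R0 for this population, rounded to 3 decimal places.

lx = nx/n0 = nx/400: 1, 0.99, 0.98, 0.86, 0.69, 0.07
lx·mx by age: 0, 0, 2.94, 3.44, 4.83, 0.21
R0 = Σ lx·mx = 11.42 → 11.420

11.420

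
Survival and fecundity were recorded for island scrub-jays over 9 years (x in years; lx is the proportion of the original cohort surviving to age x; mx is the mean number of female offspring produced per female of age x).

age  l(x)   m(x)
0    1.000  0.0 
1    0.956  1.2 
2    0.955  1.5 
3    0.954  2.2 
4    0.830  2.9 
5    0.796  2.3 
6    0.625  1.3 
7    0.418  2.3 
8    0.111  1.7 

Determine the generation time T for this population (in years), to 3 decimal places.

lx·mx: 0, 1.1472, 1.4325, 2.0988, 2.407, 1.8308, 0.8125, 0.9614, 0.1887 → R0 = 10.8789
x·lx·mx: 0, 1.1472, 2.865, 6.2964, 9.628, 9.154, 4.875, 6.7298, 1.5096 → Σ = 42.205
T = 42.205 / 10.8789 = 3.879528… → 3.880

3.880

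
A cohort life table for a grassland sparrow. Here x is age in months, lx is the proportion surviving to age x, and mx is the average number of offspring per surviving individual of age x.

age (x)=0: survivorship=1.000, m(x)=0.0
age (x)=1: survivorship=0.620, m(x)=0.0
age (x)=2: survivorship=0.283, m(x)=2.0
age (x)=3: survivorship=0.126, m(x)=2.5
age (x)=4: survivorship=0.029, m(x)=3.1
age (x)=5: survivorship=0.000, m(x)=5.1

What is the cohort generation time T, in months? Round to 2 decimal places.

lx·mx: 0, 0, 0.566, 0.315, 0.0899, 0 → R0 = 0.9709
x·lx·mx: 0, 0, 1.132, 0.945, 0.3596, 0 → Σ = 2.4366
T = 2.4366 / 0.9709 = 2.50963… → 2.51

2.51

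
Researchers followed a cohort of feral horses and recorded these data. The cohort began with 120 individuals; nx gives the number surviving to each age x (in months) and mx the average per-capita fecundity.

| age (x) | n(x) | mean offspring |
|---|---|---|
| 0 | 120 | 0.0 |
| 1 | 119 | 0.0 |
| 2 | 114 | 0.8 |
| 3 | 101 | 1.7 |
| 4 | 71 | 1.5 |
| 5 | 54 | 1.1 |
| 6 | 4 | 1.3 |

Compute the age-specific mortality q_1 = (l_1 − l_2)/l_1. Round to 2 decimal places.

lx = nx/n0 = nx/120: 1, 0.99167…, 0.95, 0.84167…, 0.59167…, 0.45, 0.03333…
q_1 = (l_1 − l_2) / l_1 = (0.991667… − 0.95) / 0.991667…
     = 0.041667… / 0.991667… = 0.042017… → 0.04

0.04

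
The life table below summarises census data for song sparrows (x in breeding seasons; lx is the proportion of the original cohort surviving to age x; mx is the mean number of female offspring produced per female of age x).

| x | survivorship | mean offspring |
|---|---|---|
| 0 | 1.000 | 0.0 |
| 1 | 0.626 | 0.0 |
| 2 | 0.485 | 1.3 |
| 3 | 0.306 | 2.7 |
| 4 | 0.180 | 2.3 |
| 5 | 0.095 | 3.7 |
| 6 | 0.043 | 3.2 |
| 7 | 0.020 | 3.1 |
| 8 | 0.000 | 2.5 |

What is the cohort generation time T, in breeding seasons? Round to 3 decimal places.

3.474

lx·mx: 0, 0, 0.6305, 0.8262, 0.414, 0.3515, 0.1376, 0.062, 0 → R0 = 2.4218
x·lx·mx: 0, 0, 1.261, 2.4786, 1.656, 1.7575, 0.8256, 0.434, 0 → Σ = 8.4127
T = 8.4127 / 2.4218 = 3.473739… → 3.474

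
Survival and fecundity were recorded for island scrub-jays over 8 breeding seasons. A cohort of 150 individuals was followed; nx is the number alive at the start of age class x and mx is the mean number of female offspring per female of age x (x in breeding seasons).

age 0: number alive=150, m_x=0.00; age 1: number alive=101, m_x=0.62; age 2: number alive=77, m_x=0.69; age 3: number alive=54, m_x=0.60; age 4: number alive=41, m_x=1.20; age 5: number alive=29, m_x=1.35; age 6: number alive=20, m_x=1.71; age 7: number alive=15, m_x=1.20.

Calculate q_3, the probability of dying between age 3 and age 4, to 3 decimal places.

0.241

lx = nx/n0 = nx/150: 1, 0.67333…, 0.51333…, 0.36, 0.27333…, 0.19333…, 0.13333…, 0.1
q_3 = (l_3 − l_4) / l_3 = (0.36 − 0.273333…) / 0.36
     = 0.086667… / 0.36 = 0.240741… → 0.241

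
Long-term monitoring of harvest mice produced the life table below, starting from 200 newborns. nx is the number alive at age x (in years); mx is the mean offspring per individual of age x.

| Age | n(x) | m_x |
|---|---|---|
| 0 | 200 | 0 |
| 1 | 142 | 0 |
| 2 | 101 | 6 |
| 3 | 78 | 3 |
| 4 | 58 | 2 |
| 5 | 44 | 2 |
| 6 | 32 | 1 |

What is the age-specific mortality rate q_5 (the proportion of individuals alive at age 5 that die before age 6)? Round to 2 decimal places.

lx = nx/n0 = nx/200: 1, 0.71, 0.505, 0.39, 0.29, 0.22, 0.16
q_5 = (l_5 − l_6) / l_5 = (0.22 − 0.16) / 0.22
     = 0.06 / 0.22 = 0.272727… → 0.27

0.27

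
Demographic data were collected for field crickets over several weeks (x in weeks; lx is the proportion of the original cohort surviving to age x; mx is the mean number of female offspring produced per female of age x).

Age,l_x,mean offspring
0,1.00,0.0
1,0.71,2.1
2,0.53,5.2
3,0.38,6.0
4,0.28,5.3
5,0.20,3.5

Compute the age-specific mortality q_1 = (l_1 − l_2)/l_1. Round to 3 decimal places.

q_1 = (l_1 − l_2) / l_1 = (0.71 − 0.53) / 0.71
     = 0.18 / 0.71 = 0.253521… → 0.254

0.254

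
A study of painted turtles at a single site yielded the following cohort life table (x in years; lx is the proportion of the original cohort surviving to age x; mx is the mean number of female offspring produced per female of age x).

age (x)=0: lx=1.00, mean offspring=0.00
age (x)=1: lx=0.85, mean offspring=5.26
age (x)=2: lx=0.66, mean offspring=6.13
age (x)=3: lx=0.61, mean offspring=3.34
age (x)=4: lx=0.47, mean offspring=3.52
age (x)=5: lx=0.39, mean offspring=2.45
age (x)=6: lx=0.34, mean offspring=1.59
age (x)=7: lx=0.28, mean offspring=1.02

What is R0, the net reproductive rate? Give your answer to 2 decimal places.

lx·mx by age: 0, 4.471, 4.0458, 2.0374, 1.6544, 0.9555, 0.5406, 0.2856
R0 = Σ lx·mx = 13.9903 → 13.99

13.99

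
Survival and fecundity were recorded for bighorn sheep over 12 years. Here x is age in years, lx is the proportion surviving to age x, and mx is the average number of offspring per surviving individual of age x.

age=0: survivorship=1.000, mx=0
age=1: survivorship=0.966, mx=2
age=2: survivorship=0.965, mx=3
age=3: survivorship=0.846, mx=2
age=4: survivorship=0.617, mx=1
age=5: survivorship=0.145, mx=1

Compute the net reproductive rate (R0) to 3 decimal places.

7.281

lx·mx by age: 0, 1.932, 2.895, 1.692, 0.617, 0.145
R0 = Σ lx·mx = 7.281 → 7.281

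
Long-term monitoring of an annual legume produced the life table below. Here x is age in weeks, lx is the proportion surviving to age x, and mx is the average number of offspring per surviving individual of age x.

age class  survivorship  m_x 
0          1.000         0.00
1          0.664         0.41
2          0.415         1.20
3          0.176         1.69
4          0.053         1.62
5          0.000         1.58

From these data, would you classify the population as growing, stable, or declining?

R0 = Σ lx·mx = 0 + 0.27224 + 0.498 + 0.29744 + 0.08586 + 0 = 1.15354
R0 > 1, so the population is growing.

growing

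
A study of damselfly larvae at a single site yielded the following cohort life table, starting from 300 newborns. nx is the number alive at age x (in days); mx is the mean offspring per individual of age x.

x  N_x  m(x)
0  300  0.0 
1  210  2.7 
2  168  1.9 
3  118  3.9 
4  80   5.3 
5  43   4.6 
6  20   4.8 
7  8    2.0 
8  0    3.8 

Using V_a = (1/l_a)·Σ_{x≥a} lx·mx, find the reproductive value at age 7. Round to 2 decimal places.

lx = nx/n0 = nx/300: 1, 0.7, 0.56, 0.39333…, 0.26667…, 0.14333…, 0.06667…, 0.02667…, 0
lx·mx for x ≥ 7: 0.053333…, 0 → sum = 0.053333…
V_7 = 0.053333… / l_7 = 0.053333… / 0.026667… = 2 → 2.00

2.00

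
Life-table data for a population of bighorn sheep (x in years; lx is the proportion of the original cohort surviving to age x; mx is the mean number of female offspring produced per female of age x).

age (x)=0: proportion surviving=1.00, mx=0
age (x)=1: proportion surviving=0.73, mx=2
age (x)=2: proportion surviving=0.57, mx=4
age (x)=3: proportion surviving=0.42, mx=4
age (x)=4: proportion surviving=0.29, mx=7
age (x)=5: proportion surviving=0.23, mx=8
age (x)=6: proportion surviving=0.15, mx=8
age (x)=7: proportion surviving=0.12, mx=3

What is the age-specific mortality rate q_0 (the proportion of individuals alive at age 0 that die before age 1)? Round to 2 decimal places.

0.27

q_0 = (l_0 − l_1) / l_0 = (1 − 0.73) / 1
     = 0.27 / 1 = 0.27 → 0.27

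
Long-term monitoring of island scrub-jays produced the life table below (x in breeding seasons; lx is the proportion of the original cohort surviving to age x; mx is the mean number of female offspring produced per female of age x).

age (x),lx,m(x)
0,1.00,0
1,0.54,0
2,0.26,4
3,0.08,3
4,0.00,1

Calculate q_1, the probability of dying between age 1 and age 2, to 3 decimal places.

q_1 = (l_1 − l_2) / l_1 = (0.54 − 0.26) / 0.54
     = 0.28 / 0.54 = 0.518519… → 0.519

0.519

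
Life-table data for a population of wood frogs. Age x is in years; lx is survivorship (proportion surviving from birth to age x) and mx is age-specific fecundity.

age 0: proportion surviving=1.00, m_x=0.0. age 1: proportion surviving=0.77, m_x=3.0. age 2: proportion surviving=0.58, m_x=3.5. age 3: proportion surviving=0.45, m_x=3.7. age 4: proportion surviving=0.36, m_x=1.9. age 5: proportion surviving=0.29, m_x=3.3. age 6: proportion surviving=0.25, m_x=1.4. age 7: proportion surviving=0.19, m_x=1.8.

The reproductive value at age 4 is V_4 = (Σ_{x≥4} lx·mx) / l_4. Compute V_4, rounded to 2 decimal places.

lx·mx for x ≥ 4: 0.684, 0.957, 0.35, 0.342 → sum = 2.333
V_4 = 2.333 / l_4 = 2.333 / 0.36 = 6.480556… → 6.48

6.48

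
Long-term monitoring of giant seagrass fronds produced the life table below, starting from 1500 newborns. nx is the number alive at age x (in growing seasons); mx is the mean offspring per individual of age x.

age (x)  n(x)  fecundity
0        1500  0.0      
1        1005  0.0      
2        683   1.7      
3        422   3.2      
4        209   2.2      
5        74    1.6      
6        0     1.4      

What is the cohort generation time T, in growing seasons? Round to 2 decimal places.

2.85

lx = nx/n0 = nx/1500: 1, 0.67, 0.45533…, 0.28133…, 0.13933…, 0.04933…, 0
lx·mx: 0, 0, 0.774067…, 0.900267…, 0.306533…, 0.078933…, 0 → R0 = 2.0598…
x·lx·mx: 0, 0, 1.548133…, 2.7008…, 1.226133…, 0.394667…, 0 → Σ = 5.869733…
T = 5.869733… / 2.0598… = 2.849662… → 2.85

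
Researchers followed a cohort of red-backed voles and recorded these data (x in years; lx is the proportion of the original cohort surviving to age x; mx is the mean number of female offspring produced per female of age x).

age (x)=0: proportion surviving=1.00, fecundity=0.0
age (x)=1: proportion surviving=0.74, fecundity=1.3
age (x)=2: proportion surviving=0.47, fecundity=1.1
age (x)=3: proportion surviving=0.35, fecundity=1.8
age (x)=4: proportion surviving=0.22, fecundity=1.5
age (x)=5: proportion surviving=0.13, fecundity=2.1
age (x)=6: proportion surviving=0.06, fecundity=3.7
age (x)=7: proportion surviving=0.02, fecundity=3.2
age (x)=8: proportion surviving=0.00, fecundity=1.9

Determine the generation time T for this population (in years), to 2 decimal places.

lx·mx: 0, 0.962, 0.517, 0.63, 0.33, 0.273, 0.222, 0.064, 0 → R0 = 2.998
x·lx·mx: 0, 0.962, 1.034, 1.89, 1.32, 1.365, 1.332, 0.448, 0 → Σ = 8.351
T = 8.351 / 2.998 = 2.785524… → 2.79

2.79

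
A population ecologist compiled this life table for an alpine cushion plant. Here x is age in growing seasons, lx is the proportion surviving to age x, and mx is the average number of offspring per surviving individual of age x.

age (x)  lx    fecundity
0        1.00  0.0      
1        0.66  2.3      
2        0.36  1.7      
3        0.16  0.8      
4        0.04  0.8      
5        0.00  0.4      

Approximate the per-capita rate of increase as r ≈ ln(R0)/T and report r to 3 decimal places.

0.583

R0 = Σ lx·mx = 0 + 1.518 + 0.612 + 0.128 + 0.032 + 0 = 2.29
Σ x·lx·mx = 3.254; T = 3.254/2.29 = 1.42096…
r ≈ ln(R0)/T = ln(2.29)/1.42096… = 0.58309… → 0.583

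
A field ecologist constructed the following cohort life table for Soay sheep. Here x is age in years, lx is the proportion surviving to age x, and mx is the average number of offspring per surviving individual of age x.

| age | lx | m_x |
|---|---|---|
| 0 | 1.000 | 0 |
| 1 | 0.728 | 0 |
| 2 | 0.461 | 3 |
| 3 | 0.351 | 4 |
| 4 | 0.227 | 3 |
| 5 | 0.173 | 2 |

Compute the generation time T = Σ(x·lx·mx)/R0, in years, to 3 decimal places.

lx·mx: 0, 0, 1.383, 1.404, 0.681, 0.346 → R0 = 3.814
x·lx·mx: 0, 0, 2.766, 4.212, 2.724, 1.73 → Σ = 11.432
T = 11.432 / 3.814 = 2.997378… → 2.997

2.997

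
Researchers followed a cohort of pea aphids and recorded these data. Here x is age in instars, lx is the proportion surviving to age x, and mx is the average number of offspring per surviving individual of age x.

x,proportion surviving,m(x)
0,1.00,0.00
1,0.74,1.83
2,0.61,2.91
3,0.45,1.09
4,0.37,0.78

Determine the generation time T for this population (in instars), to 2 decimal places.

1.93

lx·mx: 0, 1.3542, 1.7751, 0.4905, 0.2886 → R0 = 3.9084
x·lx·mx: 0, 1.3542, 3.5502, 1.4715, 1.1544 → Σ = 7.5303
T = 7.5303 / 3.9084 = 1.926696… → 1.93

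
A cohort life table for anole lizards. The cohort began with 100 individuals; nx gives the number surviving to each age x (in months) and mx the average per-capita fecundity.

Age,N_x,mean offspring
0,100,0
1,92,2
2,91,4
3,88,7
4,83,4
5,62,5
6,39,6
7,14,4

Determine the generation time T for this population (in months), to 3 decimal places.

3.547

lx = nx/n0 = nx/100: 1, 0.92, 0.91, 0.88, 0.83, 0.62, 0.39, 0.14
lx·mx: 0, 1.84, 3.64, 6.16, 3.32, 3.1, 2.34, 0.56 → R0 = 20.96
x·lx·mx: 0, 1.84, 7.28, 18.48, 13.28, 15.5, 14.04, 3.92 → Σ = 74.34
T = 74.34 / 20.96 = 3.546756… → 3.547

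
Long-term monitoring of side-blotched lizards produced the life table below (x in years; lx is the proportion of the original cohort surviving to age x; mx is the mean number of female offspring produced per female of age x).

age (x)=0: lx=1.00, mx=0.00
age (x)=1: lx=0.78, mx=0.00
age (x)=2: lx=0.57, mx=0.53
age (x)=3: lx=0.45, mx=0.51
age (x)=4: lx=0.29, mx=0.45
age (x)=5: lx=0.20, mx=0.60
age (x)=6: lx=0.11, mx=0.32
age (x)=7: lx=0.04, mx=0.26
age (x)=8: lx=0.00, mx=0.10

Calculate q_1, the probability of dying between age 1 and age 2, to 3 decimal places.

q_1 = (l_1 − l_2) / l_1 = (0.78 − 0.57) / 0.78
     = 0.21 / 0.78 = 0.269231… → 0.269

0.269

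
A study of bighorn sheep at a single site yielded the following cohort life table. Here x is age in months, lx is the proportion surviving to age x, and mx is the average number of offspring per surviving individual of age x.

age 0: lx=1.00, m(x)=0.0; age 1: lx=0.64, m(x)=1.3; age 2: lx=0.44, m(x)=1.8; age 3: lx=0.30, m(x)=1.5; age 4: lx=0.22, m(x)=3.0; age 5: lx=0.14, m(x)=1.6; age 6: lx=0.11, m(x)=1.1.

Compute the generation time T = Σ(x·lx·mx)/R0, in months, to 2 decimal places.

2.68

lx·mx: 0, 0.832, 0.792, 0.45, 0.66, 0.224, 0.121 → R0 = 3.079
x·lx·mx: 0, 0.832, 1.584, 1.35, 2.64, 1.12, 0.726 → Σ = 8.252
T = 8.252 / 3.079 = 2.680091… → 2.68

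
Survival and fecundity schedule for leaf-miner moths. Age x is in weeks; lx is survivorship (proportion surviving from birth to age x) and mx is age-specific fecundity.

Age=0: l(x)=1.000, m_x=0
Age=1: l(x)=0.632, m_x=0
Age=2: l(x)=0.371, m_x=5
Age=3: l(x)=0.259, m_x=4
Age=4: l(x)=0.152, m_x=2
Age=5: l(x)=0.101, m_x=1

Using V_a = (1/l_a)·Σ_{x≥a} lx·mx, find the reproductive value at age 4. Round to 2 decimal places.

2.66

lx·mx for x ≥ 4: 0.304, 0.101 → sum = 0.405
V_4 = 0.405 / l_4 = 0.405 / 0.152 = 2.664474… → 2.66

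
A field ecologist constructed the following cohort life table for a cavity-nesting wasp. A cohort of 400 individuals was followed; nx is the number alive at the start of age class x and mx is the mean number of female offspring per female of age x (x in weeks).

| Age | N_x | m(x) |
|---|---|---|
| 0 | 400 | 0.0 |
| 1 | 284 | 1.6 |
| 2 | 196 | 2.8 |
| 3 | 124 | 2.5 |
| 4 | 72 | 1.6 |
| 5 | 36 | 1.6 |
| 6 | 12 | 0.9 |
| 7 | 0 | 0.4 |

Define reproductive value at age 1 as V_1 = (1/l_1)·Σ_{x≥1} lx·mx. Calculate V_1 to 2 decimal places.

lx = nx/n0 = nx/400: 1, 0.71, 0.49, 0.31, 0.18, 0.09, 0.03, 0
lx·mx for x ≥ 1: 1.136, 1.372, 0.775, 0.288, 0.144, 0.027, 0 → sum = 3.742
V_1 = 3.742 / l_1 = 3.742 / 0.71 = 5.270423… → 5.27

5.27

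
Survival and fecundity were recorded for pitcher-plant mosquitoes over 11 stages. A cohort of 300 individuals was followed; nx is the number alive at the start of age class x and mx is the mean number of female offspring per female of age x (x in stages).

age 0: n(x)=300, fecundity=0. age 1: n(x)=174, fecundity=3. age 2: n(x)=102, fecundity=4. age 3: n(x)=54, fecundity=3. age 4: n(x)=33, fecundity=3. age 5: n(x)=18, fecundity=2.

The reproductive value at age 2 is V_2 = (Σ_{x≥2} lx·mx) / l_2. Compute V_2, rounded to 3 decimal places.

lx = nx/n0 = nx/300: 1, 0.58, 0.34, 0.18, 0.11, 0.06
lx·mx for x ≥ 2: 1.36, 0.54, 0.33, 0.12 → sum = 2.35
V_2 = 2.35 / l_2 = 2.35 / 0.34 = 6.911765… → 6.912

6.912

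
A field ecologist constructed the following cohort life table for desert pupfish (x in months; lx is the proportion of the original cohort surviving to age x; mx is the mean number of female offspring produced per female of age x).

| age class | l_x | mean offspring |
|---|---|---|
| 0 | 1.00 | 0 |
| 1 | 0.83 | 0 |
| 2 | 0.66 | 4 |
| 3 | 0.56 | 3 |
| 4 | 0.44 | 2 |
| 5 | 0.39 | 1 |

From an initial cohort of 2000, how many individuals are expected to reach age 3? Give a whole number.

1120

Expected survivors = N0 · l_3 = 2000 × 0.56 = 1120 → 1120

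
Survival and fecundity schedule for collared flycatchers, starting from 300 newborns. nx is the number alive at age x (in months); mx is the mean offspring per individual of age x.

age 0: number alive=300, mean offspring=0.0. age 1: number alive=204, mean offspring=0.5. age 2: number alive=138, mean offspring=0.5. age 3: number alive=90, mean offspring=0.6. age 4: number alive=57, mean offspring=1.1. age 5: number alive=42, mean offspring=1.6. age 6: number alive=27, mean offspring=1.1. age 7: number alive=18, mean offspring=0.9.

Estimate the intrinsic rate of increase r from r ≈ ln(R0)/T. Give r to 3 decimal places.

lx = nx/n0 = nx/300: 1, 0.68, 0.46, 0.3, 0.19, 0.14, 0.09, 0.06
R0 = Σ lx·mx = 0 + 0.34 + 0.23 + 0.18 + 0.209 + 0.224 + 0.099 + 0.054 = 1.336
Σ x·lx·mx = 4.268; T = 4.268/1.336 = 3.19461…
r ≈ ln(R0)/T = ln(1.336)/3.19461… = 0.09068… → 0.091

0.091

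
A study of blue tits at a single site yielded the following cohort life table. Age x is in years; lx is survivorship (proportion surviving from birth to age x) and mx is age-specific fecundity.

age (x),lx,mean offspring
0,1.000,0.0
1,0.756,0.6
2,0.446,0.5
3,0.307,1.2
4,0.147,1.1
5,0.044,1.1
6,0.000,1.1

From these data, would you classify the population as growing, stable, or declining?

R0 = Σ lx·mx = 0 + 0.4536 + 0.223 + 0.3684 + 0.1617 + 0.0484 + 0 = 1.2551
R0 > 1, so the population is growing.

growing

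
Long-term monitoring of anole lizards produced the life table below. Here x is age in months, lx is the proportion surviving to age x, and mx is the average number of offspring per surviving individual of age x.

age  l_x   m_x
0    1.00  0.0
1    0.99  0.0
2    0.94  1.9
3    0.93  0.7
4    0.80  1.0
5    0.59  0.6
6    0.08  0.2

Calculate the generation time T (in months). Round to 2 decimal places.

lx·mx: 0, 0, 1.786, 0.651, 0.8, 0.354, 0.016 → R0 = 3.607
x·lx·mx: 0, 0, 3.572, 1.953, 3.2, 1.77, 0.096 → Σ = 10.591
T = 10.591 / 3.607 = 2.936235… → 2.94

2.94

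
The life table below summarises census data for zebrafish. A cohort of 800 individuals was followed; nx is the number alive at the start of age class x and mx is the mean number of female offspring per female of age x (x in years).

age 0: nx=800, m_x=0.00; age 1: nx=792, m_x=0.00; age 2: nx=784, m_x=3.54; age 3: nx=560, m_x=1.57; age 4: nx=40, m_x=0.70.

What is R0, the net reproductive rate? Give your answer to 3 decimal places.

lx = nx/n0 = nx/800: 1, 0.99, 0.98, 0.7, 0.05
lx·mx by age: 0, 0, 3.4692, 1.099, 0.035
R0 = Σ lx·mx = 4.6032 → 4.603

4.603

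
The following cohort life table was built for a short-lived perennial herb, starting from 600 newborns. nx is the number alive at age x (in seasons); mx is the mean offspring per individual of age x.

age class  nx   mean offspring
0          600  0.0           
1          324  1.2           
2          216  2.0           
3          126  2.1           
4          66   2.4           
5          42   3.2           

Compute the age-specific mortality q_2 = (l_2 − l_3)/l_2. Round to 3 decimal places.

lx = nx/n0 = nx/600: 1, 0.54, 0.36, 0.21, 0.11, 0.07
q_2 = (l_2 − l_3) / l_2 = (0.36 − 0.21) / 0.36
     = 0.15 / 0.36 = 0.416667… → 0.417

0.417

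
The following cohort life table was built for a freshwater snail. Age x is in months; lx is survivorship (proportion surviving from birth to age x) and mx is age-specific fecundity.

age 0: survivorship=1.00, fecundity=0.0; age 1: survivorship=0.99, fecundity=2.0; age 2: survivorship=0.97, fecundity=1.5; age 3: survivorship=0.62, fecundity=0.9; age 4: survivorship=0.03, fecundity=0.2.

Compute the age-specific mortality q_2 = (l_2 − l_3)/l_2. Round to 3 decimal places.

q_2 = (l_2 − l_3) / l_2 = (0.97 − 0.62) / 0.97
     = 0.35 / 0.97 = 0.360825… → 0.361

0.361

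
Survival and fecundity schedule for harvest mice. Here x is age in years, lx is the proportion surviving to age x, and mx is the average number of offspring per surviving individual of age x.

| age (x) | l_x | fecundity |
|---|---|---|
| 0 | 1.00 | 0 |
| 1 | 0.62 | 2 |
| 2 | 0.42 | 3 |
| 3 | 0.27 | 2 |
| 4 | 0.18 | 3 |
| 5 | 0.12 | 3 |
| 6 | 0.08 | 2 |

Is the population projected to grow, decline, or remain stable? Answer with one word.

growing

R0 = Σ lx·mx = 0 + 1.24 + 1.26 + 0.54 + 0.54 + 0.36 + 0.16 = 4.1
R0 > 1, so the population is growing.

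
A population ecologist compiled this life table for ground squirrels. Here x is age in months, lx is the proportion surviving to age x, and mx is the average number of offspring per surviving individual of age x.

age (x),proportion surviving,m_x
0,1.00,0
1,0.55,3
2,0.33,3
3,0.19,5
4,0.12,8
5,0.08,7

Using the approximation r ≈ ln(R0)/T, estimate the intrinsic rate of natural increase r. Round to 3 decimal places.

0.635

R0 = Σ lx·mx = 0 + 1.65 + 0.99 + 0.95 + 0.96 + 0.56 = 5.11
Σ x·lx·mx = 13.12; T = 13.12/5.11 = 2.56751…
r ≈ ln(R0)/T = ln(5.11)/2.56751… = 0.63532… → 0.635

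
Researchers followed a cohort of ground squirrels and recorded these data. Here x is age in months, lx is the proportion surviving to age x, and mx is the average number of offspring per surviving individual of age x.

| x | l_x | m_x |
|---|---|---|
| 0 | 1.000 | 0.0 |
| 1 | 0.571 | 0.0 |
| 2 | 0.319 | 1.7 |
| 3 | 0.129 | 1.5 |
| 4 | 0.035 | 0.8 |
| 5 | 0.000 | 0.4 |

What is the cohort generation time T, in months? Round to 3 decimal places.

lx·mx: 0, 0, 0.5423, 0.1935, 0.028, 0 → R0 = 0.7638
x·lx·mx: 0, 0, 1.0846, 0.5805, 0.112, 0 → Σ = 1.7771
T = 1.7771 / 0.7638 = 2.326656… → 2.327

2.327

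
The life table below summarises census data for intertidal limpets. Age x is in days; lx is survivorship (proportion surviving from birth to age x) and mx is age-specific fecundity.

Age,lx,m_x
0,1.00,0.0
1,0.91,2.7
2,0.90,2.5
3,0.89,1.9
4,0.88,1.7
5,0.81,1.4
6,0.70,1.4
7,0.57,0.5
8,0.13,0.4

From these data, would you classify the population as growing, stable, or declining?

growing

R0 = Σ lx·mx = 0 + 2.457 + 2.25 + 1.691 + 1.496 + 1.134 + 0.98 + 0.285 + 0.052 = 10.345
R0 > 1, so the population is growing.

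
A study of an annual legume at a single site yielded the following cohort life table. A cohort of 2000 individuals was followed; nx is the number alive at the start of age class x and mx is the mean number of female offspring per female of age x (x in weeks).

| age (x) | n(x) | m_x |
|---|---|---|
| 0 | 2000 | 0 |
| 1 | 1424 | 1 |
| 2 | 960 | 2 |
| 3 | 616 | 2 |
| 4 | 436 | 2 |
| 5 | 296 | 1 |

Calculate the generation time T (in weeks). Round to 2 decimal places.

lx = nx/n0 = nx/2000: 1, 0.712, 0.48, 0.308, 0.218, 0.148
lx·mx: 0, 0.712, 0.96, 0.616, 0.436, 0.148 → R0 = 2.872
x·lx·mx: 0, 0.712, 1.92, 1.848, 1.744, 0.74 → Σ = 6.964
T = 6.964 / 2.872 = 2.424791… → 2.42

2.42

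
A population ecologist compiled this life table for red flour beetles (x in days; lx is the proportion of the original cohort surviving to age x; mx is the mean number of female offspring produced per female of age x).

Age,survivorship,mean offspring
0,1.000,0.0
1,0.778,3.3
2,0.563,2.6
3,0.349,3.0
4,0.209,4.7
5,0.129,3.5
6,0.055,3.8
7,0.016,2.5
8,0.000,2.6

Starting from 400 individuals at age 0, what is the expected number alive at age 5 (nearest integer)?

Expected survivors = N0 · l_5 = 400 × 0.129 = 51.6 → 52

52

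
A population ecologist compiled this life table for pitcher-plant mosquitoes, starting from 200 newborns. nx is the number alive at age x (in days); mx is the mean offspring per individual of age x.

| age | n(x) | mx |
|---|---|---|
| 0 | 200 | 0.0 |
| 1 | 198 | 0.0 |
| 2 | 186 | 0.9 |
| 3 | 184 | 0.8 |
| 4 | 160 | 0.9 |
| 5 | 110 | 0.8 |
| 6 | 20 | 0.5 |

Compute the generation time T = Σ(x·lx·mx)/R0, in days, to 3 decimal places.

3.328

lx = nx/n0 = nx/200: 1, 0.99, 0.93, 0.92, 0.8, 0.55, 0.1
lx·mx: 0, 0, 0.837, 0.736, 0.72, 0.44, 0.05 → R0 = 2.783
x·lx·mx: 0, 0, 1.674, 2.208, 2.88, 2.2, 0.3 → Σ = 9.262
T = 9.262 / 2.783 = 3.328063… → 3.328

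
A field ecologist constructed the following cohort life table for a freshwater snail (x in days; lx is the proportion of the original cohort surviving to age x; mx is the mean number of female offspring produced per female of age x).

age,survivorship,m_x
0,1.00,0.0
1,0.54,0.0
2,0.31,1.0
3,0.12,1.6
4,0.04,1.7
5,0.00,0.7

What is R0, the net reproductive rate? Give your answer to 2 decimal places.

0.57

lx·mx by age: 0, 0, 0.31, 0.192, 0.068, 0
R0 = Σ lx·mx = 0.57 → 0.57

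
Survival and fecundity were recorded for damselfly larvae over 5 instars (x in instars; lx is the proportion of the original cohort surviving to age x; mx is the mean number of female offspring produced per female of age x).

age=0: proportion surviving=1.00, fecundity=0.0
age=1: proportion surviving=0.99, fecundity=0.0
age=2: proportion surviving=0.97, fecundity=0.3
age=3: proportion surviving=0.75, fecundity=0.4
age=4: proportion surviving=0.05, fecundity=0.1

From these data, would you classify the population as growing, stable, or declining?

R0 = Σ lx·mx = 0 + 0 + 0.291 + 0.3 + 0.005 = 0.596
R0 < 1, so the population is declining.

declining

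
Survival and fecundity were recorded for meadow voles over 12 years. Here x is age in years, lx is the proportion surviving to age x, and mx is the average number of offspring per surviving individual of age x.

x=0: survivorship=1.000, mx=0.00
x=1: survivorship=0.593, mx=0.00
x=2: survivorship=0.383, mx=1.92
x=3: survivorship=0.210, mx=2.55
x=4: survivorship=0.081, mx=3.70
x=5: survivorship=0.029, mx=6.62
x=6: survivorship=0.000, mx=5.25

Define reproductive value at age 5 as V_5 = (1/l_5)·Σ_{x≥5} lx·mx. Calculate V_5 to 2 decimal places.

lx·mx for x ≥ 5: 0.19198, 0 → sum = 0.19198
V_5 = 0.19198 / l_5 = 0.19198 / 0.029 = 6.62 → 6.62

6.62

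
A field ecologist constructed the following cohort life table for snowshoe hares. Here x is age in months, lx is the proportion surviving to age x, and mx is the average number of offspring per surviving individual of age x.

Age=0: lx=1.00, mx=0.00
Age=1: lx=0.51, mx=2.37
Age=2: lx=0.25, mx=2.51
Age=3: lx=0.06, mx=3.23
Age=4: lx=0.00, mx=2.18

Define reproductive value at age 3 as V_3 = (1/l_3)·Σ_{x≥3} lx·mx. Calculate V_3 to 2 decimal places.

lx·mx for x ≥ 3: 0.1938, 0 → sum = 0.1938
V_3 = 0.1938 / l_3 = 0.1938 / 0.06 = 3.23 → 3.23

3.23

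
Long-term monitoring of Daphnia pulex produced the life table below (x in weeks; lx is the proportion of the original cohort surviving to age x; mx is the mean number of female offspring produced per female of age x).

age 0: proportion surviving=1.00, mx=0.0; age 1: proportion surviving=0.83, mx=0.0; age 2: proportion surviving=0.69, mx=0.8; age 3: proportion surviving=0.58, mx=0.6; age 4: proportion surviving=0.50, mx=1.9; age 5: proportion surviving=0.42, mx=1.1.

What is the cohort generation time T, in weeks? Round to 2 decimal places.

lx·mx: 0, 0, 0.552, 0.348, 0.95, 0.462 → R0 = 2.312
x·lx·mx: 0, 0, 1.104, 1.044, 3.8, 2.31 → Σ = 8.258
T = 8.258 / 2.312 = 3.571799… → 3.57

3.57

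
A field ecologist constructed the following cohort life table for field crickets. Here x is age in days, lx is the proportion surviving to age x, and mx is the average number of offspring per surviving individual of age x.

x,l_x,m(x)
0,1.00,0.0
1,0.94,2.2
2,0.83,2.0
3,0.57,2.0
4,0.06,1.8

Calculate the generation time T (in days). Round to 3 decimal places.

1.857

lx·mx: 0, 2.068, 1.66, 1.14, 0.108 → R0 = 4.976
x·lx·mx: 0, 2.068, 3.32, 3.42, 0.432 → Σ = 9.24
T = 9.24 / 4.976 = 1.856913… → 1.857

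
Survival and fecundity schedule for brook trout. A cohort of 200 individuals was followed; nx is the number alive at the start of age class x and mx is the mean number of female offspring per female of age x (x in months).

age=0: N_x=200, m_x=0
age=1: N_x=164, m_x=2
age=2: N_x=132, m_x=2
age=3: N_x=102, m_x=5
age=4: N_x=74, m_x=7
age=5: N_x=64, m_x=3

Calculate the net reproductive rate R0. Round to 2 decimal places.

lx = nx/n0 = nx/200: 1, 0.82, 0.66, 0.51, 0.37, 0.32
lx·mx by age: 0, 1.64, 1.32, 2.55, 2.59, 0.96
R0 = Σ lx·mx = 9.06 → 9.06

9.06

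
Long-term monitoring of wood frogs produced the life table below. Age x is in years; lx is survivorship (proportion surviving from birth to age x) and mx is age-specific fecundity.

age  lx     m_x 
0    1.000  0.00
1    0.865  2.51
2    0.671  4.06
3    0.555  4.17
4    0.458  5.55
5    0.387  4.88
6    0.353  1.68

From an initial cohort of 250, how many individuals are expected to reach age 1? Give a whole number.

Expected survivors = N0 · l_1 = 250 × 0.865 = 216.25 → 216

216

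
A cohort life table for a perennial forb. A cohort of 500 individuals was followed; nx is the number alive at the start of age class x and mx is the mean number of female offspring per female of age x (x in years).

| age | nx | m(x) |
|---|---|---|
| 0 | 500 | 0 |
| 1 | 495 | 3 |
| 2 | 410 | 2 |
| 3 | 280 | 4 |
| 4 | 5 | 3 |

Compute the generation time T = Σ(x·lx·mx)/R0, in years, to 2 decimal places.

1.90

lx = nx/n0 = nx/500: 1, 0.99, 0.82, 0.56, 0.01
lx·mx: 0, 2.97, 1.64, 2.24, 0.03 → R0 = 6.88
x·lx·mx: 0, 2.97, 3.28, 6.72, 0.12 → Σ = 13.09
T = 13.09 / 6.88 = 1.902616… → 1.90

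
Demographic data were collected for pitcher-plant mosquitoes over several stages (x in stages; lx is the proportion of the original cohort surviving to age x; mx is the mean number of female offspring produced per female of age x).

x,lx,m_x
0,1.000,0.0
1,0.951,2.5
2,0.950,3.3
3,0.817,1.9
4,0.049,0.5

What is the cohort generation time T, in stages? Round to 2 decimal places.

lx·mx: 0, 2.3775, 3.135, 1.5523, 0.0245 → R0 = 7.0893
x·lx·mx: 0, 2.3775, 6.27, 4.6569, 0.098 → Σ = 13.4024
T = 13.4024 / 7.0893 = 1.890511… → 1.89

1.89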